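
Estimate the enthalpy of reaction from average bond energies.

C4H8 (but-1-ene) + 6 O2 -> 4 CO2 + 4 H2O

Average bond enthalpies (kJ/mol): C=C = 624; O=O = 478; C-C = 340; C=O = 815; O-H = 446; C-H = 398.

Bonds broken (reactants):
  C-C: 2 × 340 = 680
  C-H: 8 × 398 = 3184
  C=C: 1 × 624 = 624
  O=O: 6 × 478 = 2868
  Σ(broken) = 7356 kJ
Bonds formed (products):
  C=O: 8 × 815 = 6520
  O-H: 8 × 446 = 3568
  Σ(formed) = 10088 kJ
ΔH = Σ(broken) − Σ(formed) = 7356 − 10088 = −2732 kJ

ΔH ≈ −2732 kJ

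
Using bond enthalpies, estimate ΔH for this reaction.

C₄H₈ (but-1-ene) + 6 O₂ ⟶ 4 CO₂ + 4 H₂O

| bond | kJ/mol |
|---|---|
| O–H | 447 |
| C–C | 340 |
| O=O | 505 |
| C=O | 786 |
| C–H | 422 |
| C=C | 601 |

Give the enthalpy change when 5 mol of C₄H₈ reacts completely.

Bonds broken (reactants):
  C–C: 2 × 340 = 680
  C–H: 8 × 422 = 3376
  C=C: 1 × 601 = 601
  O=O: 6 × 505 = 3030
  Σ(broken) = 7687 kJ
Bonds formed (products):
  C=O: 8 × 786 = 6288
  O–H: 8 × 447 = 3576
  Σ(formed) = 9864 kJ
ΔH = Σ(broken) − Σ(formed) = 7687 − 9864 = −2177 kJ
For 5× the reaction as written: 5 × (−2177) = −10885 kJ

ΔH = −10885 kJ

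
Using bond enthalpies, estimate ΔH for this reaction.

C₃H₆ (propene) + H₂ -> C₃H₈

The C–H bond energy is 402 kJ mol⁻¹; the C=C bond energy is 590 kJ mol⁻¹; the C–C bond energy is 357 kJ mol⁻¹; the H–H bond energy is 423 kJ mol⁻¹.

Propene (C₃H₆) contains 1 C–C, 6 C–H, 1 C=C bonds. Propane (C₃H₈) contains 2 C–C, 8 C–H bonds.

Bonds broken (reactants):
  C–C: 1 × 357 = 357
  C–H: 6 × 402 = 2412
  C=C: 1 × 590 = 590
  H–H: 1 × 423 = 423
  Σ(broken) = 3782 kJ
Bonds formed (products):
  C–C: 2 × 357 = 714
  C–H: 8 × 402 = 3216
  Σ(formed) = 3930 kJ
ΔH = Σ(broken) − Σ(formed) = 3782 − 3930 = −148 kJ

ΔH ≈ −148 kJ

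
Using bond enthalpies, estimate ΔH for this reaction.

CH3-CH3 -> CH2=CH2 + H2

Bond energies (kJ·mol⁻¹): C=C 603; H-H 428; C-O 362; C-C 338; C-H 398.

Bonds broken (reactants):
  C-C: 1 × 338 = 338
  C-H: 6 × 398 = 2388
  Σ(broken) = 2726 kJ
Bonds formed (products):
  C-H: 4 × 398 = 1592
  C=C: 1 × 603 = 603
  H-H: 1 × 428 = 428
  Σ(formed) = 2623 kJ
ΔH = Σ(broken) − Σ(formed) = 2726 − 2623 = +103 kJ

ΔH ≈ +103 kJ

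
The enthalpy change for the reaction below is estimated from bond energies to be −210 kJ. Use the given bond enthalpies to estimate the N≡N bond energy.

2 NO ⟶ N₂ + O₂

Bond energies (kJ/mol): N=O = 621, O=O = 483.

D(N≡N) ≈ 969 kJ/mol

Let D be the N≡N bond energy.
Σ(broken) = 2×621 = 1242
Σ(formed) = 1×D + 1×483 = 483 + D
ΔH = Σ(broken) − Σ(formed) = (1242) − (483 + D) = +759 − D
Setting this equal to −210 kJ gives D = 969 kJ/mol.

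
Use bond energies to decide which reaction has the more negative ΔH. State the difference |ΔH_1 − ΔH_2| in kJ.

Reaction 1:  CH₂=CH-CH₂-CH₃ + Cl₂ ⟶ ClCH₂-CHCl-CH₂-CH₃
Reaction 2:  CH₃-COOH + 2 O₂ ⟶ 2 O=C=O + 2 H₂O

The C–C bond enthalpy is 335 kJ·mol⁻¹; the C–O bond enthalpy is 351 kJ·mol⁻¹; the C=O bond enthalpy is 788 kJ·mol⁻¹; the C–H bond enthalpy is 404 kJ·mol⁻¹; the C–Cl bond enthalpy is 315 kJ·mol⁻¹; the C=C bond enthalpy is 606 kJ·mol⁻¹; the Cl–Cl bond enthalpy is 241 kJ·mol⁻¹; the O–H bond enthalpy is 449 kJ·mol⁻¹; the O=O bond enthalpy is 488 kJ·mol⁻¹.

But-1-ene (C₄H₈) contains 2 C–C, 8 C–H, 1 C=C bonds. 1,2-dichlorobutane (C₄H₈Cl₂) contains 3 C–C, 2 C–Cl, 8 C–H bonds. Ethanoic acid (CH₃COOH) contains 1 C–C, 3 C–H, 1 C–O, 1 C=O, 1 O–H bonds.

Reaction 2, by 719 kJ

Reaction 1:
  Bonds broken (reactants):
    C–C: 2 × 335 = 670
    C–H: 8 × 404 = 3232
    C=C: 1 × 606 = 606
    Cl–Cl: 1 × 241 = 241
    Σ(broken) = 4749 kJ
  Bonds formed (products):
    C–C: 3 × 335 = 1005
    C–Cl: 2 × 315 = 630
    C–H: 8 × 404 = 3232
    Σ(formed) = 4867 kJ
  ΔH_1 = 4749 − 4867 = −118 kJ
Reaction 2:
  Bonds broken (reactants):
    C–C: 1 × 335 = 335
    C–H: 3 × 404 = 1212
    C–O: 1 × 351 = 351
    C=O: 1 × 788 = 788
    O–H: 1 × 449 = 449
    O=O: 2 × 488 = 976
    Σ(broken) = 4111 kJ
  Bonds formed (products):
    C=O: 4 × 788 = 3152
    O–H: 4 × 449 = 1796
    Σ(formed) = 4948 kJ
  ΔH_2 = 4111 − 4948 = −837 kJ
ΔH_1 − ΔH_2 = +719 kJ, so reaction 2 has the more negative ΔH; |ΔH_1 − ΔH_2| = 719 kJ.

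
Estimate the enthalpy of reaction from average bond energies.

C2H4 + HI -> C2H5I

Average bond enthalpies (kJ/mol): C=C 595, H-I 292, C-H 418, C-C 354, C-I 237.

ΔH ≈ −122 kJ

Bonds broken (reactants):
  C-H: 4 × 418 = 1672
  C=C: 1 × 595 = 595
  H-I: 1 × 292 = 292
  Σ(broken) = 2559 kJ
Bonds formed (products):
  C-C: 1 × 354 = 354
  C-H: 5 × 418 = 2090
  C-I: 1 × 237 = 237
  Σ(formed) = 2681 kJ
ΔH = Σ(broken) − Σ(formed) = 2559 − 2681 = −122 kJ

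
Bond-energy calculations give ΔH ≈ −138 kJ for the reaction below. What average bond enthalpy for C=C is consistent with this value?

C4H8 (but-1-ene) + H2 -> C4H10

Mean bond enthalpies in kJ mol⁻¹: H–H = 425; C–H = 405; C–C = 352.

Let D be the C=C bond energy.
Σ(broken) = 2×352 + 8×405 + 1×D + 1×425 = 4369 + D
Σ(formed) = 3×352 + 10×405 = 5106
ΔH = Σ(broken) − Σ(formed) = (4369 + D) − (5106) = −737 + D
Setting this equal to −138 kJ gives D = 599 kJ/mol.

D(C=C) ≈ 599 kJ/mol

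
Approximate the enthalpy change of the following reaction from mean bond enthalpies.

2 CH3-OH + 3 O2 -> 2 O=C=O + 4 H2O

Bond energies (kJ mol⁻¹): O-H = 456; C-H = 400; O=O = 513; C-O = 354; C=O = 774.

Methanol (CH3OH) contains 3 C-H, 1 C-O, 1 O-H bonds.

Bonds broken (reactants):
  C-H: 6 × 400 = 2400
  C-O: 2 × 354 = 708
  O-H: 2 × 456 = 912
  O=O: 3 × 513 = 1539
  Σ(broken) = 5559 kJ
Bonds formed (products):
  C=O: 4 × 774 = 3096
  O-H: 8 × 456 = 3648
  Σ(formed) = 6744 kJ
ΔH = Σ(broken) − Σ(formed) = 5559 − 6744 = −1185 kJ

ΔH ≈ −1185 kJ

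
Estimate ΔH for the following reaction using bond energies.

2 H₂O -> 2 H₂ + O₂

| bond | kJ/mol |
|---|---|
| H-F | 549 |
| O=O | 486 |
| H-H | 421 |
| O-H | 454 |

ΔH ≈ +488 kJ

Bonds broken (reactants):
  O-H: 4 × 454 = 1816
  Σ(broken) = 1816 kJ
Bonds formed (products):
  H-H: 2 × 421 = 842
  O=O: 1 × 486 = 486
  Σ(formed) = 1328 kJ
ΔH = Σ(broken) − Σ(formed) = 1816 − 1328 = +488 kJ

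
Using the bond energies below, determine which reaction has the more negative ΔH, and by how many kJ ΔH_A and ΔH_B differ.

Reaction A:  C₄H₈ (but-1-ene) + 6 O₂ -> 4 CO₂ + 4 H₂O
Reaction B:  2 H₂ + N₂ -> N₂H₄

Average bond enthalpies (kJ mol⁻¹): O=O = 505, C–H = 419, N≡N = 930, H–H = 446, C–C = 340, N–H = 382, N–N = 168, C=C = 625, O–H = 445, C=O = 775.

Reaction A:
  Bonds broken (reactants):
    C–C: 2 × 340 = 680
    C–H: 8 × 419 = 3352
    C=C: 1 × 625 = 625
    O=O: 6 × 505 = 3030
    Σ(broken) = 7687 kJ
  Bonds formed (products):
    C=O: 8 × 775 = 6200
    O–H: 8 × 445 = 3560
    Σ(formed) = 9760 kJ
  ΔH_A = 7687 − 9760 = −2073 kJ
Reaction B:
  Bonds broken (reactants):
    H–H: 2 × 446 = 892
    N≡N: 1 × 930 = 930
    Σ(broken) = 1822 kJ
  Bonds formed (products):
    N–H: 4 × 382 = 1528
    N–N: 1 × 168 = 168
    Σ(formed) = 1696 kJ
  ΔH_B = 1822 − 1696 = +126 kJ
ΔH_A − ΔH_B = −2199 kJ, so reaction A has the more negative ΔH; |ΔH_A − ΔH_B| = 2199 kJ.

Reaction A, by 2199 kJ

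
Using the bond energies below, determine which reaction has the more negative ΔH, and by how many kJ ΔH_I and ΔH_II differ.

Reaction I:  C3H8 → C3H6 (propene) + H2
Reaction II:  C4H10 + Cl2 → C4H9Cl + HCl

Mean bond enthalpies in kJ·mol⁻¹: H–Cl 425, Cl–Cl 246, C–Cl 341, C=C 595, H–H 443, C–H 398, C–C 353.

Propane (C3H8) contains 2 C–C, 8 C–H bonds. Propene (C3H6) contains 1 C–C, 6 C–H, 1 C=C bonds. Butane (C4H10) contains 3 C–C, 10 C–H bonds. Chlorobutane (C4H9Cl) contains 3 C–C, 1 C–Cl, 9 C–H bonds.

Reaction I:
  Bonds broken (reactants):
    C–C: 2 × 353 = 706
    C–H: 8 × 398 = 3184
    Σ(broken) = 3890 kJ
  Bonds formed (products):
    C–C: 1 × 353 = 353
    C–H: 6 × 398 = 2388
    C=C: 1 × 595 = 595
    H–H: 1 × 443 = 443
    Σ(formed) = 3779 kJ
  ΔH_I = 3890 − 3779 = +111 kJ
Reaction II:
  Bonds broken (reactants):
    C–C: 3 × 353 = 1059
    C–H: 10 × 398 = 3980
    Cl–Cl: 1 × 246 = 246
    Σ(broken) = 5285 kJ
  Bonds formed (products):
    C–C: 3 × 353 = 1059
    C–Cl: 1 × 341 = 341
    C–H: 9 × 398 = 3582
    H–Cl: 1 × 425 = 425
    Σ(formed) = 5407 kJ
  ΔH_II = 5285 − 5407 = −122 kJ
ΔH_I − ΔH_II = +233 kJ, so reaction II has the more negative ΔH; |ΔH_I − ΔH_II| = 233 kJ.

Reaction II, by 233 kJ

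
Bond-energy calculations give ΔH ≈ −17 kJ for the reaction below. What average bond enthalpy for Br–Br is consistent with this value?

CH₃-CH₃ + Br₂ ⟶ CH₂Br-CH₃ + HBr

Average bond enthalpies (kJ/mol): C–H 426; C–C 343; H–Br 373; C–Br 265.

Let D be the Br–Br bond energy.
Σ(broken) = 1×D + 1×343 + 6×426 = 2899 + D
Σ(formed) = 1×265 + 1×343 + 5×426 + 1×373 = 3111
ΔH = Σ(broken) − Σ(formed) = (2899 + D) − (3111) = −212 + D
Setting this equal to −17 kJ gives D = 195 kJ/mol.

D(Br–Br) ≈ 195 kJ/mol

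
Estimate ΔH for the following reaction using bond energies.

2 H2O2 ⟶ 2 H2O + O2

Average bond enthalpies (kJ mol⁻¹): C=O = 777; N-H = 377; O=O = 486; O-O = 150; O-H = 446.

ΔH ≈ −186 kJ

Bonds broken (reactants):
  O-H: 4 × 446 = 1784
  O-O: 2 × 150 = 300
  Σ(broken) = 2084 kJ
Bonds formed (products):
  O-H: 4 × 446 = 1784
  O=O: 1 × 486 = 486
  Σ(formed) = 2270 kJ
ΔH = Σ(broken) − Σ(formed) = 2084 − 2270 = −186 kJ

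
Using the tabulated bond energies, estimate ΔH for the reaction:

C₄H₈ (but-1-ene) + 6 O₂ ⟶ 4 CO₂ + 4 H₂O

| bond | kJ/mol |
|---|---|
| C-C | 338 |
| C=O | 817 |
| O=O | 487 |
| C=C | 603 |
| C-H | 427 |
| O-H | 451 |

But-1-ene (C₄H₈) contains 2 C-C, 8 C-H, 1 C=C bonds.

ΔH ≈ −2527 kJ

Bonds broken (reactants):
  C-C: 2 × 338 = 676
  C-H: 8 × 427 = 3416
  C=C: 1 × 603 = 603
  O=O: 6 × 487 = 2922
  Σ(broken) = 7617 kJ
Bonds formed (products):
  C=O: 8 × 817 = 6536
  O-H: 8 × 451 = 3608
  Σ(formed) = 10144 kJ
ΔH = Σ(broken) − Σ(formed) = 7617 − 10144 = −2527 kJ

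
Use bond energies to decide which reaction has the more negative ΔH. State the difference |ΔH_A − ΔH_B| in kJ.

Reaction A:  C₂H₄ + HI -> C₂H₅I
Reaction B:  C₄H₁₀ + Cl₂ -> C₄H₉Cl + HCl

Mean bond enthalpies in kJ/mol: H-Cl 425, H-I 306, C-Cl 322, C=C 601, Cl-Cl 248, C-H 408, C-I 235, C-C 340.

Reaction B, by 15 kJ

Reaction A:
  Bonds broken (reactants):
    C-H: 4 × 408 = 1632
    C=C: 1 × 601 = 601
    H-I: 1 × 306 = 306
    Σ(broken) = 2539 kJ
  Bonds formed (products):
    C-C: 1 × 340 = 340
    C-H: 5 × 408 = 2040
    C-I: 1 × 235 = 235
    Σ(formed) = 2615 kJ
  ΔH_A = 2539 − 2615 = −76 kJ
Reaction B:
  Bonds broken (reactants):
    C-C: 3 × 340 = 1020
    C-H: 10 × 408 = 4080
    Cl-Cl: 1 × 248 = 248
    Σ(broken) = 5348 kJ
  Bonds formed (products):
    C-C: 3 × 340 = 1020
    C-Cl: 1 × 322 = 322
    C-H: 9 × 408 = 3672
    H-Cl: 1 × 425 = 425
    Σ(formed) = 5439 kJ
  ΔH_B = 5348 − 5439 = −91 kJ
ΔH_A − ΔH_B = +15 kJ, so reaction B has the more negative ΔH; |ΔH_A − ΔH_B| = 15 kJ.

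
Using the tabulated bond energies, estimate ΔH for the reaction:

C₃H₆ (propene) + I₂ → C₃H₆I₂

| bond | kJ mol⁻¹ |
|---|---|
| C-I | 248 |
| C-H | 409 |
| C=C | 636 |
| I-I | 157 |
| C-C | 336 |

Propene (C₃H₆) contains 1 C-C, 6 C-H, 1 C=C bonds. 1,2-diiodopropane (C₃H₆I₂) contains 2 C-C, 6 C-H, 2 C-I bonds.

Bonds broken (reactants):
  C-C: 1 × 336 = 336
  C-H: 6 × 409 = 2454
  C=C: 1 × 636 = 636
  I-I: 1 × 157 = 157
  Σ(broken) = 3583 kJ
Bonds formed (products):
  C-C: 2 × 336 = 672
  C-H: 6 × 409 = 2454
  C-I: 2 × 248 = 496
  Σ(formed) = 3622 kJ
ΔH = Σ(broken) − Σ(formed) = 3583 − 3622 = −39 kJ

ΔH ≈ −39 kJ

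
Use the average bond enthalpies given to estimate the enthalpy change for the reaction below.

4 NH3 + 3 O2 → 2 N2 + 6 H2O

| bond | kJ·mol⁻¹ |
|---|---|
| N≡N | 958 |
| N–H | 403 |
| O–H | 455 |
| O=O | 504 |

ΔH ≈ −1028 kJ

Bonds broken (reactants):
  N–H: 12 × 403 = 4836
  O=O: 3 × 504 = 1512
  Σ(broken) = 6348 kJ
Bonds formed (products):
  N≡N: 2 × 958 = 1916
  O–H: 12 × 455 = 5460
  Σ(formed) = 7376 kJ
ΔH = Σ(broken) − Σ(formed) = 6348 − 7376 = −1028 kJ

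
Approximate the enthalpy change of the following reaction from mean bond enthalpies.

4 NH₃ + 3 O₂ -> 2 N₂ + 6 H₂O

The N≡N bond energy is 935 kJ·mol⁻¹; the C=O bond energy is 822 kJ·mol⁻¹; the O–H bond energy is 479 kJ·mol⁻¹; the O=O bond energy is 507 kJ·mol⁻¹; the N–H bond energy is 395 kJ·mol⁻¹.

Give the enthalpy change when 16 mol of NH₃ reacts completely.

Bonds broken (reactants):
  N–H: 12 × 395 = 4740
  O=O: 3 × 507 = 1521
  Σ(broken) = 6261 kJ
Bonds formed (products):
  N≡N: 2 × 935 = 1870
  O–H: 12 × 479 = 5748
  Σ(formed) = 7618 kJ
ΔH = Σ(broken) − Σ(formed) = 6261 − 7618 = −1357 kJ
For 4× the reaction as written: 4 × (−1357) = −5428 kJ

ΔH = −5428 kJ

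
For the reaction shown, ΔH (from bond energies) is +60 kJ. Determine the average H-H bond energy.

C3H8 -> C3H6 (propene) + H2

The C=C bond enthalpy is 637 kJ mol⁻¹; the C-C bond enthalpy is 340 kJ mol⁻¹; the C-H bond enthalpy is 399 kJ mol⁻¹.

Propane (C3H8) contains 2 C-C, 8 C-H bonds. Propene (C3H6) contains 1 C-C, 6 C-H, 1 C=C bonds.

D(H-H) ≈ 441 kJ/mol

Let D be the H-H bond energy.
Σ(broken) = 2×340 + 8×399 = 3872
Σ(formed) = 1×340 + 6×399 + 1×637 + 1×D = 3371 + D
ΔH = Σ(broken) − Σ(formed) = (3872) − (3371 + D) = +501 − D
Setting this equal to +60 kJ gives D = 441 kJ/mol.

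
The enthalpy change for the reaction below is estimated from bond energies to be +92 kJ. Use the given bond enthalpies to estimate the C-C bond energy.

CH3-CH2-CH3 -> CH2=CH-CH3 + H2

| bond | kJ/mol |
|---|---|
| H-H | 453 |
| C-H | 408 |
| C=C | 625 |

Let D be the C-C bond energy.
Σ(broken) = 2×D + 8×408 = 3264 + 2D
Σ(formed) = 1×D + 6×408 + 1×625 + 1×453 = 3526 + D
ΔH = Σ(broken) − Σ(formed) = (3264 + 2D) − (3526 + D) = −262 + D
Setting this equal to +92 kJ gives D = 354 kJ/mol.

D(C-C) ≈ 354 kJ/mol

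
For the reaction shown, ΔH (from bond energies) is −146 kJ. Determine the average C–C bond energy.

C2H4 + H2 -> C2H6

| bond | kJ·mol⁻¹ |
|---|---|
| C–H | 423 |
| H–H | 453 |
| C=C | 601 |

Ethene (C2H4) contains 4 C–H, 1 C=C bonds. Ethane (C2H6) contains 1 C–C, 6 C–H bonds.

Let D be the C–C bond energy.
Σ(broken) = 4×423 + 1×601 + 1×453 = 2746
Σ(formed) = 1×D + 6×423 = 2538 + D
ΔH = Σ(broken) − Σ(formed) = (2746) − (2538 + D) = +208 − D
Setting this equal to −146 kJ gives D = 354 kJ/mol.

D(C–C) ≈ 354 kJ/mol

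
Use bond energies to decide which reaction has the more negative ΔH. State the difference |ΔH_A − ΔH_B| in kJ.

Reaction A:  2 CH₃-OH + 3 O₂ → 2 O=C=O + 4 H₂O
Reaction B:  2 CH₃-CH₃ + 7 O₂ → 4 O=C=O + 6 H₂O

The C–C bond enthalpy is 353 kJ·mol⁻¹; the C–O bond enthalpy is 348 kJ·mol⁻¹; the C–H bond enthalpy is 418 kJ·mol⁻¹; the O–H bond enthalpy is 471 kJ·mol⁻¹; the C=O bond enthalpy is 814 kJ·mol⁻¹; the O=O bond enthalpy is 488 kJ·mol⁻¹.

Reaction B, by 1612 kJ

Reaction A:
  Bonds broken (reactants):
    C–H: 6 × 418 = 2508
    C–O: 2 × 348 = 696
    O–H: 2 × 471 = 942
    O=O: 3 × 488 = 1464
    Σ(broken) = 5610 kJ
  Bonds formed (products):
    C=O: 4 × 814 = 3256
    O–H: 8 × 471 = 3768
    Σ(formed) = 7024 kJ
  ΔH_A = 5610 − 7024 = −1414 kJ
Reaction B:
  Bonds broken (reactants):
    C–C: 2 × 353 = 706
    C–H: 12 × 418 = 5016
    O=O: 7 × 488 = 3416
    Σ(broken) = 9138 kJ
  Bonds formed (products):
    C=O: 8 × 814 = 6512
    O–H: 12 × 471 = 5652
    Σ(formed) = 12164 kJ
  ΔH_B = 9138 − 12164 = −3026 kJ
ΔH_A − ΔH_B = +1612 kJ, so reaction B has the more negative ΔH; |ΔH_A − ΔH_B| = 1612 kJ.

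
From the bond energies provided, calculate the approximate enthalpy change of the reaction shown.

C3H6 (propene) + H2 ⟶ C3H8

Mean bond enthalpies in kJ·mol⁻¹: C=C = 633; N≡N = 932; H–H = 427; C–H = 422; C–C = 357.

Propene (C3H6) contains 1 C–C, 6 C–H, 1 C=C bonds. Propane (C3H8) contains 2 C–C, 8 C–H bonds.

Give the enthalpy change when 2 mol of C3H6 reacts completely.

ΔH = −282 kJ

Bonds broken (reactants):
  C–C: 1 × 357 = 357
  C–H: 6 × 422 = 2532
  C=C: 1 × 633 = 633
  H–H: 1 × 427 = 427
  Σ(broken) = 3949 kJ
Bonds formed (products):
  C–C: 2 × 357 = 714
  C–H: 8 × 422 = 3376
  Σ(formed) = 4090 kJ
ΔH = Σ(broken) − Σ(formed) = 3949 − 4090 = −141 kJ
For 2× the reaction as written: 2 × (−141) = −282 kJ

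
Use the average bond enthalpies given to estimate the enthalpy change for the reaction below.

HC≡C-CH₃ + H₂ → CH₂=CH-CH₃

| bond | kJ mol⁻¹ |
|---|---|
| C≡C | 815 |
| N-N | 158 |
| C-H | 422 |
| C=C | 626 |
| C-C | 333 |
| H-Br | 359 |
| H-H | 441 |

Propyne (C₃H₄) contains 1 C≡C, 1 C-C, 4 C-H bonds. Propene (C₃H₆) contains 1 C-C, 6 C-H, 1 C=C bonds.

ΔH ≈ −214 kJ

Bonds broken (reactants):
  C≡C: 1 × 815 = 815
  C-C: 1 × 333 = 333
  C-H: 4 × 422 = 1688
  H-H: 1 × 441 = 441
  Σ(broken) = 3277 kJ
Bonds formed (products):
  C-C: 1 × 333 = 333
  C-H: 6 × 422 = 2532
  C=C: 1 × 626 = 626
  Σ(formed) = 3491 kJ
ΔH = Σ(broken) − Σ(formed) = 3277 − 3491 = −214 kJ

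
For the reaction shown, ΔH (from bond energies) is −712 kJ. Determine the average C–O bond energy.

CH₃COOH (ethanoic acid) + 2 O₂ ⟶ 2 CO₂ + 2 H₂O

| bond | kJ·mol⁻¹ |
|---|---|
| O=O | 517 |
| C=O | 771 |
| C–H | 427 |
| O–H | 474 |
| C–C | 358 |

Let D be the C–O bond energy.
Σ(broken) = 1×358 + 3×427 + 1×D + 1×771 + 1×474 + 2×517 = 3918 + D
Σ(formed) = 4×771 + 4×474 = 4980
ΔH = Σ(broken) − Σ(formed) = (3918 + D) − (4980) = −1062 + D
Setting this equal to −712 kJ gives D = 350 kJ/mol.

D(C–O) ≈ 350 kJ/mol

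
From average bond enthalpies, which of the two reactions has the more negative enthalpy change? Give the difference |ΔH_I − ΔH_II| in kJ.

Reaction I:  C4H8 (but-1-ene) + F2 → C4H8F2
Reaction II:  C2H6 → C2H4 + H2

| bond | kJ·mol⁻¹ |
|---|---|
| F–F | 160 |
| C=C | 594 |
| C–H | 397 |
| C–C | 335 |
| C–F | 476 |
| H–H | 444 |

Reaction I, by 624 kJ

Reaction I:
  Bonds broken (reactants):
    C–C: 2 × 335 = 670
    C–H: 8 × 397 = 3176
    C=C: 1 × 594 = 594
    F–F: 1 × 160 = 160
    Σ(broken) = 4600 kJ
  Bonds formed (products):
    C–C: 3 × 335 = 1005
    C–F: 2 × 476 = 952
    C–H: 8 × 397 = 3176
    Σ(formed) = 5133 kJ
  ΔH_I = 4600 − 5133 = −533 kJ
Reaction II:
  Bonds broken (reactants):
    C–C: 1 × 335 = 335
    C–H: 6 × 397 = 2382
    Σ(broken) = 2717 kJ
  Bonds formed (products):
    C–H: 4 × 397 = 1588
    C=C: 1 × 594 = 594
    H–H: 1 × 444 = 444
    Σ(formed) = 2626 kJ
  ΔH_II = 2717 − 2626 = +91 kJ
ΔH_I − ΔH_II = −624 kJ, so reaction I has the more negative ΔH; |ΔH_I − ΔH_II| = 624 kJ.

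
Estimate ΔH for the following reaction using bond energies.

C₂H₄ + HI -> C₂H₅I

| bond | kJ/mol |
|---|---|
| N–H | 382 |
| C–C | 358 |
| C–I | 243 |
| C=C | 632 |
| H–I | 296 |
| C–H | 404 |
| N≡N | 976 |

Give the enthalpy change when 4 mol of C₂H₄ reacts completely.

ΔH = −308 kJ

Bonds broken (reactants):
  C–H: 4 × 404 = 1616
  C=C: 1 × 632 = 632
  H–I: 1 × 296 = 296
  Σ(broken) = 2544 kJ
Bonds formed (products):
  C–C: 1 × 358 = 358
  C–H: 5 × 404 = 2020
  C–I: 1 × 243 = 243
  Σ(formed) = 2621 kJ
ΔH = Σ(broken) − Σ(formed) = 2544 − 2621 = −77 kJ
For 4× the reaction as written: 4 × (−77) = −308 kJ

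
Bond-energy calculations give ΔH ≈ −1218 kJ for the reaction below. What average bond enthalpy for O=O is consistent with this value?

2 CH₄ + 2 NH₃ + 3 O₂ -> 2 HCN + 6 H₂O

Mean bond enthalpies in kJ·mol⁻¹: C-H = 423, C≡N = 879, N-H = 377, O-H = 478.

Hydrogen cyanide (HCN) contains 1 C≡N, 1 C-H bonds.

Let D be the O=O bond energy.
Σ(broken) = 8×423 + 6×377 + 3×D = 5646 + 3D
Σ(formed) = 2×879 + 2×423 + 12×478 = 8340
ΔH = Σ(broken) − Σ(formed) = (5646 + 3D) − (8340) = −2694 + 3D
Setting this equal to −1218 kJ gives 3D = 1476, so D = 492 kJ/mol.

D(O=O) ≈ 492 kJ/mol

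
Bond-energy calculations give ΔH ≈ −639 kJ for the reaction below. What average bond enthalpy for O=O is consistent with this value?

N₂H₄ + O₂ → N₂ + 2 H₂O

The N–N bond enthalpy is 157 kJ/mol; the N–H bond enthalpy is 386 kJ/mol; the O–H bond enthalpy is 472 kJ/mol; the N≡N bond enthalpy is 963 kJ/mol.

D(O=O) ≈ 511 kJ/mol

Let D be the O=O bond energy.
Σ(broken) = 4×386 + 1×157 + 1×D = 1701 + D
Σ(formed) = 1×963 + 4×472 = 2851
ΔH = Σ(broken) − Σ(formed) = (1701 + D) − (2851) = −1150 + D
Setting this equal to −639 kJ gives D = 511 kJ/mol.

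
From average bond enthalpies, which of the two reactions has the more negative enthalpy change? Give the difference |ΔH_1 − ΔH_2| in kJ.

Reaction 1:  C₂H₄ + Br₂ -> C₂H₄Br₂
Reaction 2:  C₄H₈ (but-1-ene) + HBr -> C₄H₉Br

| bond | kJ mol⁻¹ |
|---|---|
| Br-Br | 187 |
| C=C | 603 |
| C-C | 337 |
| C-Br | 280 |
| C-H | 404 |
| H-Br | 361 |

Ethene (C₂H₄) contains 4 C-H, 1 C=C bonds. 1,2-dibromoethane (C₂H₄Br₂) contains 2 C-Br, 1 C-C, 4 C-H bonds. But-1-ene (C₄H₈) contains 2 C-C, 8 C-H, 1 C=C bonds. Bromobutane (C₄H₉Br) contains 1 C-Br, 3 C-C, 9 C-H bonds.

Reaction 1, by 50 kJ

Reaction 1:
  Bonds broken (reactants):
    Br-Br: 1 × 187 = 187
    C-H: 4 × 404 = 1616
    C=C: 1 × 603 = 603
    Σ(broken) = 2406 kJ
  Bonds formed (products):
    C-Br: 2 × 280 = 560
    C-C: 1 × 337 = 337
    C-H: 4 × 404 = 1616
    Σ(formed) = 2513 kJ
  ΔH_1 = 2406 − 2513 = −107 kJ
Reaction 2:
  Bonds broken (reactants):
    C-C: 2 × 337 = 674
    C-H: 8 × 404 = 3232
    C=C: 1 × 603 = 603
    H-Br: 1 × 361 = 361
    Σ(broken) = 4870 kJ
  Bonds formed (products):
    C-Br: 1 × 280 = 280
    C-C: 3 × 337 = 1011
    C-H: 9 × 404 = 3636
    Σ(formed) = 4927 kJ
  ΔH_2 = 4870 − 4927 = −57 kJ
ΔH_1 − ΔH_2 = −50 kJ, so reaction 1 has the more negative ΔH; |ΔH_1 − ΔH_2| = 50 kJ.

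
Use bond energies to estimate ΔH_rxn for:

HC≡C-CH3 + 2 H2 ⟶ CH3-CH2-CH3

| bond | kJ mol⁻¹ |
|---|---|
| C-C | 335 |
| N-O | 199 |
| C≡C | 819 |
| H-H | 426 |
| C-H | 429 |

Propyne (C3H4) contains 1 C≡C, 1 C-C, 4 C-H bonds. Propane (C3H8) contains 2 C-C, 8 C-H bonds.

ΔH ≈ −380 kJ

Bonds broken (reactants):
  C≡C: 1 × 819 = 819
  C-C: 1 × 335 = 335
  C-H: 4 × 429 = 1716
  H-H: 2 × 426 = 852
  Σ(broken) = 3722 kJ
Bonds formed (products):
  C-C: 2 × 335 = 670
  C-H: 8 × 429 = 3432
  Σ(formed) = 4102 kJ
ΔH = Σ(broken) − Σ(formed) = 3722 − 4102 = −380 kJ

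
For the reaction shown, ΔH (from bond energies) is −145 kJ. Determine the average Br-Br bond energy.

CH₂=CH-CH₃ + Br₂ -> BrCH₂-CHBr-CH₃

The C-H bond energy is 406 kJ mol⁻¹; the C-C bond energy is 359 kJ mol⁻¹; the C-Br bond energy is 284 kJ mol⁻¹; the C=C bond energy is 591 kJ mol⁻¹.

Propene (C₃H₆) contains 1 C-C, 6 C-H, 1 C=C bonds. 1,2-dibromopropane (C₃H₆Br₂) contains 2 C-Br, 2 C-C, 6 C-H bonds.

D(Br-Br) ≈ 191 kJ/mol

Let D be the Br-Br bond energy.
Σ(broken) = 1×D + 1×359 + 6×406 + 1×591 = 3386 + D
Σ(formed) = 2×284 + 2×359 + 6×406 = 3722
ΔH = Σ(broken) − Σ(formed) = (3386 + D) − (3722) = −336 + D
Setting this equal to −145 kJ gives D = 191 kJ/mol.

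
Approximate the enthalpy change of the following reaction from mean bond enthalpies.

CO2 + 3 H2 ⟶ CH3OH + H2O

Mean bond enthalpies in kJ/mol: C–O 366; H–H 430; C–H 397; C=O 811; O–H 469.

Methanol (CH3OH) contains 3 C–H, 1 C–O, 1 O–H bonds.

ΔH ≈ −52 kJ

Bonds broken (reactants):
  C=O: 2 × 811 = 1622
  H–H: 3 × 430 = 1290
  Σ(broken) = 2912 kJ
Bonds formed (products):
  C–H: 3 × 397 = 1191
  C–O: 1 × 366 = 366
  O–H: 3 × 469 = 1407
  Σ(formed) = 2964 kJ
ΔH = Σ(broken) − Σ(formed) = 2912 − 2964 = −52 kJ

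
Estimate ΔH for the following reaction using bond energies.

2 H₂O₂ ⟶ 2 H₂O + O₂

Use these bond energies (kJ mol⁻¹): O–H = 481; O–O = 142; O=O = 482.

ΔH ≈ −198 kJ

Bonds broken (reactants):
  O–H: 4 × 481 = 1924
  O–O: 2 × 142 = 284
  Σ(broken) = 2208 kJ
Bonds formed (products):
  O–H: 4 × 481 = 1924
  O=O: 1 × 482 = 482
  Σ(formed) = 2406 kJ
ΔH = Σ(broken) − Σ(formed) = 2208 − 2406 = −198 kJ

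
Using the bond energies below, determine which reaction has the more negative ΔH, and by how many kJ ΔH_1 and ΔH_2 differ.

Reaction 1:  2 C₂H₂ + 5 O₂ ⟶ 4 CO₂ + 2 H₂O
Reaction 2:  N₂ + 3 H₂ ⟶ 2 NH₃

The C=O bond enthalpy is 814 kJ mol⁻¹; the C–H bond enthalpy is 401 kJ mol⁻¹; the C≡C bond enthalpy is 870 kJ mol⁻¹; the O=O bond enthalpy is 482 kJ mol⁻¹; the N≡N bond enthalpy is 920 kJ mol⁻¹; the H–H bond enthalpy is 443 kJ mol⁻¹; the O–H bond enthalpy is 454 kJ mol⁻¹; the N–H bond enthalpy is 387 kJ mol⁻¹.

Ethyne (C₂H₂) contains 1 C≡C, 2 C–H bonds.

Reaction 1, by 2501 kJ

Reaction 1:
  Bonds broken (reactants):
    C≡C: 2 × 870 = 1740
    C–H: 4 × 401 = 1604
    O=O: 5 × 482 = 2410
    Σ(broken) = 5754 kJ
  Bonds formed (products):
    C=O: 8 × 814 = 6512
    O–H: 4 × 454 = 1816
    Σ(formed) = 8328 kJ
  ΔH_1 = 5754 − 8328 = −2574 kJ
Reaction 2:
  Bonds broken (reactants):
    H–H: 3 × 443 = 1329
    N≡N: 1 × 920 = 920
    Σ(broken) = 2249 kJ
  Bonds formed (products):
    N–H: 6 × 387 = 2322
    Σ(formed) = 2322 kJ
  ΔH_2 = 2249 − 2322 = −73 kJ
ΔH_1 − ΔH_2 = −2501 kJ, so reaction 1 has the more negative ΔH; |ΔH_1 − ΔH_2| = 2501 kJ.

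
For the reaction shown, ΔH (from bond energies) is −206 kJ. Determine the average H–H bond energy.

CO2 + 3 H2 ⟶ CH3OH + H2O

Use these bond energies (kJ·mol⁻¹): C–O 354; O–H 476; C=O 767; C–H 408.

D(H–H) ≈ 422 kJ/mol

Let D be the H–H bond energy.
Σ(broken) = 2×767 + 3×D = 1534 + 3D
Σ(formed) = 3×408 + 1×354 + 3×476 = 3006
ΔH = Σ(broken) − Σ(formed) = (1534 + 3D) − (3006) = −1472 + 3D
Setting this equal to −206 kJ gives 3D = 1266, so D = 422 kJ/mol.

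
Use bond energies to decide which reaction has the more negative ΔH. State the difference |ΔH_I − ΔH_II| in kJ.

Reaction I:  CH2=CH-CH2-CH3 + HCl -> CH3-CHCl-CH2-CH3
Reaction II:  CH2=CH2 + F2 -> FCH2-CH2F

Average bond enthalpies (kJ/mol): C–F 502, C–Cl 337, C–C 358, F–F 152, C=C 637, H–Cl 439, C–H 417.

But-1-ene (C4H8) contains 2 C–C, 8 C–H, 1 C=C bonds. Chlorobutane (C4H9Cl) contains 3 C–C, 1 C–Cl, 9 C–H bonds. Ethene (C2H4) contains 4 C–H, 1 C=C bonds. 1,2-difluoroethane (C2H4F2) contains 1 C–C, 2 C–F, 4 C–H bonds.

Reaction I:
  Bonds broken (reactants):
    C–C: 2 × 358 = 716
    C–H: 8 × 417 = 3336
    C=C: 1 × 637 = 637
    H–Cl: 1 × 439 = 439
    Σ(broken) = 5128 kJ
  Bonds formed (products):
    C–C: 3 × 358 = 1074
    C–Cl: 1 × 337 = 337
    C–H: 9 × 417 = 3753
    Σ(formed) = 5164 kJ
  ΔH_I = 5128 − 5164 = −36 kJ
Reaction II:
  Bonds broken (reactants):
    C–H: 4 × 417 = 1668
    C=C: 1 × 637 = 637
    F–F: 1 × 152 = 152
    Σ(broken) = 2457 kJ
  Bonds formed (products):
    C–C: 1 × 358 = 358
    C–F: 2 × 502 = 1004
    C–H: 4 × 417 = 1668
    Σ(formed) = 3030 kJ
  ΔH_II = 2457 − 3030 = −573 kJ
ΔH_I − ΔH_II = +537 kJ, so reaction II has the more negative ΔH; |ΔH_I − ΔH_II| = 537 kJ.

Reaction II, by 537 kJ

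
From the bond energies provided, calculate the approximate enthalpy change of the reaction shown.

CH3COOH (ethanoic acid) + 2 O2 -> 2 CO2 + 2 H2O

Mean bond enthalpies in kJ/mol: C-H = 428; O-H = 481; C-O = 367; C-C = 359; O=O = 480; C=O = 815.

Bonds broken (reactants):
  C-C: 1 × 359 = 359
  C-H: 3 × 428 = 1284
  C-O: 1 × 367 = 367
  C=O: 1 × 815 = 815
  O-H: 1 × 481 = 481
  O=O: 2 × 480 = 960
  Σ(broken) = 4266 kJ
Bonds formed (products):
  C=O: 4 × 815 = 3260
  O-H: 4 × 481 = 1924
  Σ(formed) = 5184 kJ
ΔH = Σ(broken) − Σ(formed) = 4266 − 5184 = −918 kJ

ΔH ≈ −918 kJ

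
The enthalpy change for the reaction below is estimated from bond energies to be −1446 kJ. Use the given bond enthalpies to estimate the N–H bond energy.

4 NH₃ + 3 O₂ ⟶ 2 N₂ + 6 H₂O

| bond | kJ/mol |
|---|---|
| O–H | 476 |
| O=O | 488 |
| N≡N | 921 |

Let D be the N–H bond energy.
Σ(broken) = 12×D + 3×488 = 1464 + 12D
Σ(formed) = 2×921 + 12×476 = 7554
ΔH = Σ(broken) − Σ(formed) = (1464 + 12D) − (7554) = −6090 + 12D
Setting this equal to −1446 kJ gives 12D = 4644, so D = 387 kJ/mol.

D(N–H) ≈ 387 kJ/mol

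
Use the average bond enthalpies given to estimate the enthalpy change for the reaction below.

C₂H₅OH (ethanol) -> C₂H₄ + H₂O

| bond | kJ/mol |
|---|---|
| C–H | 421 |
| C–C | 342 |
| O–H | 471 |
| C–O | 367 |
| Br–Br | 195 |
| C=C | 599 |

ΔH ≈ +60 kJ

Bonds broken (reactants):
  C–C: 1 × 342 = 342
  C–H: 5 × 421 = 2105
  C–O: 1 × 367 = 367
  O–H: 1 × 471 = 471
  Σ(broken) = 3285 kJ
Bonds formed (products):
  C–H: 4 × 421 = 1684
  C=C: 1 × 599 = 599
  O–H: 2 × 471 = 942
  Σ(formed) = 3225 kJ
ΔH = Σ(broken) − Σ(formed) = 3285 − 3225 = +60 kJ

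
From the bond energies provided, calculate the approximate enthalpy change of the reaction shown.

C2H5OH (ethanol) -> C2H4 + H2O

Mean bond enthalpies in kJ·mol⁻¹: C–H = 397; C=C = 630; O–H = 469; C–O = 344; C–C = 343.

ΔH ≈ −15 kJ

Bonds broken (reactants):
  C–C: 1 × 343 = 343
  C–H: 5 × 397 = 1985
  C–O: 1 × 344 = 344
  O–H: 1 × 469 = 469
  Σ(broken) = 3141 kJ
Bonds formed (products):
  C–H: 4 × 397 = 1588
  C=C: 1 × 630 = 630
  O–H: 2 × 469 = 938
  Σ(formed) = 3156 kJ
ΔH = Σ(broken) − Σ(formed) = 3141 − 3156 = −15 kJ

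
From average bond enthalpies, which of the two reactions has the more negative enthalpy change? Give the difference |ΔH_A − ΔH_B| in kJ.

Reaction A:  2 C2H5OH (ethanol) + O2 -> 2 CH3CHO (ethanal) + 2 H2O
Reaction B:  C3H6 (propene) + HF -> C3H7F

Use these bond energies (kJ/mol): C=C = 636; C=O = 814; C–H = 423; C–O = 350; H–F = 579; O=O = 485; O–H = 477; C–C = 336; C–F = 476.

Reaction A, by 531 kJ

Reaction A:
  Bonds broken (reactants):
    C–C: 2 × 336 = 672
    C–H: 10 × 423 = 4230
    C–O: 2 × 350 = 700
    O–H: 2 × 477 = 954
    O=O: 1 × 485 = 485
    Σ(broken) = 7041 kJ
  Bonds formed (products):
    C–C: 2 × 336 = 672
    C–H: 8 × 423 = 3384
    C=O: 2 × 814 = 1628
    O–H: 4 × 477 = 1908
    Σ(formed) = 7592 kJ
  ΔH_A = 7041 − 7592 = −551 kJ
Reaction B:
  Bonds broken (reactants):
    C–C: 1 × 336 = 336
    C–H: 6 × 423 = 2538
    C=C: 1 × 636 = 636
    H–F: 1 × 579 = 579
    Σ(broken) = 4089 kJ
  Bonds formed (products):
    C–C: 2 × 336 = 672
    C–F: 1 × 476 = 476
    C–H: 7 × 423 = 2961
    Σ(formed) = 4109 kJ
  ΔH_B = 4089 − 4109 = −20 kJ
ΔH_A − ΔH_B = −531 kJ, so reaction A has the more negative ΔH; |ΔH_A − ΔH_B| = 531 kJ.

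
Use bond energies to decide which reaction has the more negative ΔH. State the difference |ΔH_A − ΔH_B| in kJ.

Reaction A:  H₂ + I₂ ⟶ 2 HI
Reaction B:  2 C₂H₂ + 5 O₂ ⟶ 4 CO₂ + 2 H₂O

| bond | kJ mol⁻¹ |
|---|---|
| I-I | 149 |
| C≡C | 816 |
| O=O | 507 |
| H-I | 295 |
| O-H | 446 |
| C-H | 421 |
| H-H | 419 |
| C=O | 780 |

Reaction A:
  Bonds broken (reactants):
    H-H: 1 × 419 = 419
    I-I: 1 × 149 = 149
    Σ(broken) = 568 kJ
  Bonds formed (products):
    H-I: 2 × 295 = 590
    Σ(formed) = 590 kJ
  ΔH_A = 568 − 590 = −22 kJ
Reaction B:
  Bonds broken (reactants):
    C≡C: 2 × 816 = 1632
    C-H: 4 × 421 = 1684
    O=O: 5 × 507 = 2535
    Σ(broken) = 5851 kJ
  Bonds formed (products):
    C=O: 8 × 780 = 6240
    O-H: 4 × 446 = 1784
    Σ(formed) = 8024 kJ
  ΔH_B = 5851 − 8024 = −2173 kJ
ΔH_A − ΔH_B = +2151 kJ, so reaction B has the more negative ΔH; |ΔH_A − ΔH_B| = 2151 kJ.

Reaction B, by 2151 kJ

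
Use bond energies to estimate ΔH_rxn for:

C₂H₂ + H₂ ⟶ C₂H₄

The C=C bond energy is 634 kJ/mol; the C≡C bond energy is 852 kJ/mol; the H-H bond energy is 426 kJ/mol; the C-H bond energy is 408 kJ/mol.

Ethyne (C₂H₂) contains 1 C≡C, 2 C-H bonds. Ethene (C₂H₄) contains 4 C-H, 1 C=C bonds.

Bonds broken (reactants):
  C≡C: 1 × 852 = 852
  C-H: 2 × 408 = 816
  H-H: 1 × 426 = 426
  Σ(broken) = 2094 kJ
Bonds formed (products):
  C-H: 4 × 408 = 1632
  C=C: 1 × 634 = 634
  Σ(formed) = 2266 kJ
ΔH = Σ(broken) − Σ(formed) = 2094 − 2266 = −172 kJ

ΔH ≈ −172 kJ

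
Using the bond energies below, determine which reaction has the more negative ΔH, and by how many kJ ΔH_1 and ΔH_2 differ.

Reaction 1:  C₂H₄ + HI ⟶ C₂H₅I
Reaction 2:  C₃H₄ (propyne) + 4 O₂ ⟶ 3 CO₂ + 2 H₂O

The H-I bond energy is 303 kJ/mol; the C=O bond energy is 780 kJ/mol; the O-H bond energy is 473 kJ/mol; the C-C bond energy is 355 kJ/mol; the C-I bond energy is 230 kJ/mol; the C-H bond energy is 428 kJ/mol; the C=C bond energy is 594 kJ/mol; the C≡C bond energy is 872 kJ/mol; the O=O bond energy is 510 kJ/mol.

Reaction 1:
  Bonds broken (reactants):
    C-H: 4 × 428 = 1712
    C=C: 1 × 594 = 594
    H-I: 1 × 303 = 303
    Σ(broken) = 2609 kJ
  Bonds formed (products):
    C-C: 1 × 355 = 355
    C-H: 5 × 428 = 2140
    C-I: 1 × 230 = 230
    Σ(formed) = 2725 kJ
  ΔH_1 = 2609 − 2725 = −116 kJ
Reaction 2:
  Bonds broken (reactants):
    C≡C: 1 × 872 = 872
    C-C: 1 × 355 = 355
    C-H: 4 × 428 = 1712
    O=O: 4 × 510 = 2040
    Σ(broken) = 4979 kJ
  Bonds formed (products):
    C=O: 6 × 780 = 4680
    O-H: 4 × 473 = 1892
    Σ(formed) = 6572 kJ
  ΔH_2 = 4979 − 6572 = −1593 kJ
ΔH_1 − ΔH_2 = +1477 kJ, so reaction 2 has the more negative ΔH; |ΔH_1 − ΔH_2| = 1477 kJ.

Reaction 2, by 1477 kJ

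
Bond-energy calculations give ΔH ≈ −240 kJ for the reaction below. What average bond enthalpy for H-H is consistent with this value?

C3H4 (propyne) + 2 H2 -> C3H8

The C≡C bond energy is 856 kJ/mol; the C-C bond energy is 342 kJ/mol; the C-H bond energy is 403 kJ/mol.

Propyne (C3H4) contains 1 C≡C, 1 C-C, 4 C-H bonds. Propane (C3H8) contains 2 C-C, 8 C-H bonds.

D(H-H) ≈ 429 kJ/mol

Let D be the H-H bond energy.
Σ(broken) = 1×856 + 1×342 + 4×403 + 2×D = 2810 + 2D
Σ(formed) = 2×342 + 8×403 = 3908
ΔH = Σ(broken) − Σ(formed) = (2810 + 2D) − (3908) = −1098 + 2D
Setting this equal to −240 kJ gives 2D = 858, so D = 429 kJ/mol.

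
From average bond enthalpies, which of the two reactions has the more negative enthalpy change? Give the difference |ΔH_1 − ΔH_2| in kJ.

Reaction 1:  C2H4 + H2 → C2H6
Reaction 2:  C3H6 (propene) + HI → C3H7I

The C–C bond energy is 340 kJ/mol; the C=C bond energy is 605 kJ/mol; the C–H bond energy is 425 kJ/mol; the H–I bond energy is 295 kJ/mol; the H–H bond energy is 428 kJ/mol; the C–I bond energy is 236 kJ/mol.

Reaction 1, by 56 kJ

Reaction 1:
  Bonds broken (reactants):
    C–H: 4 × 425 = 1700
    C=C: 1 × 605 = 605
    H–H: 1 × 428 = 428
    Σ(broken) = 2733 kJ
  Bonds formed (products):
    C–C: 1 × 340 = 340
    C–H: 6 × 425 = 2550
    Σ(formed) = 2890 kJ
  ΔH_1 = 2733 − 2890 = −157 kJ
Reaction 2:
  Bonds broken (reactants):
    C–C: 1 × 340 = 340
    C–H: 6 × 425 = 2550
    C=C: 1 × 605 = 605
    H–I: 1 × 295 = 295
    Σ(broken) = 3790 kJ
  Bonds formed (products):
    C–C: 2 × 340 = 680
    C–H: 7 × 425 = 2975
    C–I: 1 × 236 = 236
    Σ(formed) = 3891 kJ
  ΔH_2 = 3790 − 3891 = −101 kJ
ΔH_1 − ΔH_2 = −56 kJ, so reaction 1 has the more negative ΔH; |ΔH_1 − ΔH_2| = 56 kJ.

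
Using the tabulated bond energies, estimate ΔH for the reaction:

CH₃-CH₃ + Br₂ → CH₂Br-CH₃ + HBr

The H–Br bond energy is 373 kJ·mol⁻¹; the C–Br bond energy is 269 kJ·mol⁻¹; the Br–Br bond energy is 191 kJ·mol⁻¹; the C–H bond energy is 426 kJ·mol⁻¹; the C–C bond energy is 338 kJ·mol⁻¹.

Bonds broken (reactants):
  Br–Br: 1 × 191 = 191
  C–C: 1 × 338 = 338
  C–H: 6 × 426 = 2556
  Σ(broken) = 3085 kJ
Bonds formed (products):
  C–Br: 1 × 269 = 269
  C–C: 1 × 338 = 338
  C–H: 5 × 426 = 2130
  H–Br: 1 × 373 = 373
  Σ(formed) = 3110 kJ
ΔH = Σ(broken) − Σ(formed) = 3085 − 3110 = −25 kJ

ΔH ≈ −25 kJ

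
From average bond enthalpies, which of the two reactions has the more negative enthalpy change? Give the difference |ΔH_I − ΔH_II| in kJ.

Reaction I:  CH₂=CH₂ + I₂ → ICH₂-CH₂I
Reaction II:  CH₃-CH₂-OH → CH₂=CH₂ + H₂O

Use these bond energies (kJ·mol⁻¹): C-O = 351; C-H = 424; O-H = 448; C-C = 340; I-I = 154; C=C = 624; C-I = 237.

Reaction I, by 79 kJ

Reaction I:
  Bonds broken (reactants):
    C-H: 4 × 424 = 1696
    C=C: 1 × 624 = 624
    I-I: 1 × 154 = 154
    Σ(broken) = 2474 kJ
  Bonds formed (products):
    C-C: 1 × 340 = 340
    C-H: 4 × 424 = 1696
    C-I: 2 × 237 = 474
    Σ(formed) = 2510 kJ
  ΔH_I = 2474 − 2510 = −36 kJ
Reaction II:
  Bonds broken (reactants):
    C-C: 1 × 340 = 340
    C-H: 5 × 424 = 2120
    C-O: 1 × 351 = 351
    O-H: 1 × 448 = 448
    Σ(broken) = 3259 kJ
  Bonds formed (products):
    C-H: 4 × 424 = 1696
    C=C: 1 × 624 = 624
    O-H: 2 × 448 = 896
    Σ(formed) = 3216 kJ
  ΔH_II = 3259 − 3216 = +43 kJ
ΔH_I − ΔH_II = −79 kJ, so reaction I has the more negative ΔH; |ΔH_I − ΔH_II| = 79 kJ.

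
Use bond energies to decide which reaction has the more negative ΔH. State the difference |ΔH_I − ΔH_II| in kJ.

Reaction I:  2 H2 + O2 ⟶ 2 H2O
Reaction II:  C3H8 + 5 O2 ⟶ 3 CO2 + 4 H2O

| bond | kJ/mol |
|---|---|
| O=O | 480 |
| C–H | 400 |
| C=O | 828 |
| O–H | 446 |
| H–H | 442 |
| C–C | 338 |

Reaction II, by 1840 kJ

Reaction I:
  Bonds broken (reactants):
    H–H: 2 × 442 = 884
    O=O: 1 × 480 = 480
    Σ(broken) = 1364 kJ
  Bonds formed (products):
    O–H: 4 × 446 = 1784
    Σ(formed) = 1784 kJ
  ΔH_I = 1364 − 1784 = −420 kJ
Reaction II:
  Bonds broken (reactants):
    C–C: 2 × 338 = 676
    C–H: 8 × 400 = 3200
    O=O: 5 × 480 = 2400
    Σ(broken) = 6276 kJ
  Bonds formed (products):
    C=O: 6 × 828 = 4968
    O–H: 8 × 446 = 3568
    Σ(formed) = 8536 kJ
  ΔH_II = 6276 − 8536 = −2260 kJ
ΔH_I − ΔH_II = +1840 kJ, so reaction II has the more negative ΔH; |ΔH_I − ΔH_II| = 1840 kJ.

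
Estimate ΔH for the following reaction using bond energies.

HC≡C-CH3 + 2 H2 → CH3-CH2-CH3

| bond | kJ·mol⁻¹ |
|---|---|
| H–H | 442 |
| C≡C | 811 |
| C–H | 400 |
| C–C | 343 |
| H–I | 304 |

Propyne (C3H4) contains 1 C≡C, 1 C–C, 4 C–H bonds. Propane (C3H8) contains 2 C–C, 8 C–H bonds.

Bonds broken (reactants):
  C≡C: 1 × 811 = 811
  C–C: 1 × 343 = 343
  C–H: 4 × 400 = 1600
  H–H: 2 × 442 = 884
  Σ(broken) = 3638 kJ
Bonds formed (products):
  C–C: 2 × 343 = 686
  C–H: 8 × 400 = 3200
  Σ(formed) = 3886 kJ
ΔH = Σ(broken) − Σ(formed) = 3638 − 3886 = −248 kJ

ΔH ≈ −248 kJ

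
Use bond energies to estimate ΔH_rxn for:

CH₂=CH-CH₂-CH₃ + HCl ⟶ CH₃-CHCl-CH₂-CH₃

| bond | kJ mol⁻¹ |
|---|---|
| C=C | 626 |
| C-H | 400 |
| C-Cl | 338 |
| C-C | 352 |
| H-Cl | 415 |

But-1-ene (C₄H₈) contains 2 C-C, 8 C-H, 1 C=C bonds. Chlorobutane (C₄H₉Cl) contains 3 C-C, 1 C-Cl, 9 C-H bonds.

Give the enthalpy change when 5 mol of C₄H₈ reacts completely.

Bonds broken (reactants):
  C-C: 2 × 352 = 704
  C-H: 8 × 400 = 3200
  C=C: 1 × 626 = 626
  H-Cl: 1 × 415 = 415
  Σ(broken) = 4945 kJ
Bonds formed (products):
  C-C: 3 × 352 = 1056
  C-Cl: 1 × 338 = 338
  C-H: 9 × 400 = 3600
  Σ(formed) = 4994 kJ
ΔH = Σ(broken) − Σ(formed) = 4945 − 4994 = −49 kJ
For 5× the reaction as written: 5 × (−49) = −245 kJ

ΔH = −245 kJ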